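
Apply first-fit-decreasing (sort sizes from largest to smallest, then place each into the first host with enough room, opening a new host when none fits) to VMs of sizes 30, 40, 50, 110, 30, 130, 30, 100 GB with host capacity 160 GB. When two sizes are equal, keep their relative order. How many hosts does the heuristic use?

4

Sorted descending: 130, 110, 100, 50, 40, 30, 30, 30.
  130 → host 1 (new)  [load 130/160]
  110 → host 2 (new)  [load 110/160]
  100 → host 3 (new)  [load 100/160]
  50 → host 2  [load 160/160]
  40 → host 3  [load 140/160]
  30 → host 1  [load 160/160]
  30 → host 4 (new)  [load 30/160]
  30 → host 4  [load 60/160]
4 hosts opened.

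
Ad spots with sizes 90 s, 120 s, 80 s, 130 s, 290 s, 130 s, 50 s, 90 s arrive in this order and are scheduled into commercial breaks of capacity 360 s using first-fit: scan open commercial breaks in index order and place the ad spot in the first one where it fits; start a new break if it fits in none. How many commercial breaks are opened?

3

  90 → break 1 (new)  [load 90/360]
  120 → break 1  [load 210/360]
  80 → break 1  [load 290/360]
  130 → break 2 (new)  [load 130/360]
  290 → break 3 (new)  [load 290/360]
  130 → break 2  [load 260/360]
  50 → break 1  [load 340/360]
  90 → break 2  [load 350/360]
3 commercial breaks opened.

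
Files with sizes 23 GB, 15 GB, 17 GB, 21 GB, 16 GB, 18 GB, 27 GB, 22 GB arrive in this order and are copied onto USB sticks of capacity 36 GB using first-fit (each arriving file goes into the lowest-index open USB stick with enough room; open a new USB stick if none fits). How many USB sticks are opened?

  23 → USB stick 1 (new)  [load 23/36]
  15 → USB stick 2 (new)  [load 15/36]
  17 → USB stick 2  [load 32/36]
  21 → USB stick 3 (new)  [load 21/36]
  16 → USB stick 4 (new)  [load 16/36]
  18 → USB stick 4  [load 34/36]
  27 → USB stick 5 (new)  [load 27/36]
  22 → USB stick 6 (new)  [load 22/36]
6 USB sticks opened.

6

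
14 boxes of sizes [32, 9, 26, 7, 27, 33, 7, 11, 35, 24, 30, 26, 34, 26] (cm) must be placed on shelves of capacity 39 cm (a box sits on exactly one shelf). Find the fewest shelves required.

10

Total = 35 + 34 + 33 + 32 + 30 + 27 + 26 + 26 + 26 + 24 + 11 + 9 + 7 + 7 = 327 cm.
Lower bound: ⌈327/39⌉ = 9 shelves.
Also, 10 boxes each exceed 39/2 cm, and no two of those can share a shelf, so at least 10 shelves are needed.
A packing using 10 shelves:
  shelf 1: 35 = 35
  shelf 2: 34 = 34
  shelf 3: 33 = 33
  shelf 4: 32 + 7 = 39
  shelf 5: 30 + 9 = 39
  shelf 6: 27 + 11 = 38
  shelf 7: 26 + 7 = 33
  shelf 8: 26 = 26
  shelf 9: 26 = 26
  shelf 10: 24 = 24
This matches the lower bound, so 10 is optimal.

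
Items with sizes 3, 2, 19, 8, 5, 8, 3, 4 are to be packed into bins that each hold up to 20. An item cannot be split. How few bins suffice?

3

Total = 19 + 8 + 8 + 5 + 4 + 3 + 3 + 2 = 52.
Lower bound: ⌈52/20⌉ = 3 bins.
A packing using 3 bins:
  bin 1: 19 = 19
  bin 2: 8 + 8 + 4 = 20
  bin 3: 5 + 3 + 3 + 2 = 13
This matches the lower bound, so 3 is optimal.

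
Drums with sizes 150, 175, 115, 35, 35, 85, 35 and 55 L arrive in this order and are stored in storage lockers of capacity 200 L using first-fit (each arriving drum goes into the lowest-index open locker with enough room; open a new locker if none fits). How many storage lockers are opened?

4

  150 → locker 1 (new)  [load 150/200]
  175 → locker 2 (new)  [load 175/200]
  115 → locker 3 (new)  [load 115/200]
  35 → locker 1  [load 185/200]
  35 → locker 3  [load 150/200]
  85 → locker 4 (new)  [load 85/200]
  35 → locker 3  [load 185/200]
  55 → locker 4  [load 140/200]
4 storage lockers opened.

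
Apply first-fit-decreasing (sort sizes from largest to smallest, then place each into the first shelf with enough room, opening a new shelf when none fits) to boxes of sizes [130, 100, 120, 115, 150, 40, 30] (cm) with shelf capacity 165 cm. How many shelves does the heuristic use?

Sorted descending: 150, 130, 120, 115, 100, 40, 30.
  150 → shelf 1 (new)  [load 150/165]
  130 → shelf 2 (new)  [load 130/165]
  120 → shelf 3 (new)  [load 120/165]
  115 → shelf 4 (new)  [load 115/165]
  100 → shelf 5 (new)  [load 100/165]
  40 → shelf 3  [load 160/165]
  30 → shelf 2  [load 160/165]
5 shelves opened.

5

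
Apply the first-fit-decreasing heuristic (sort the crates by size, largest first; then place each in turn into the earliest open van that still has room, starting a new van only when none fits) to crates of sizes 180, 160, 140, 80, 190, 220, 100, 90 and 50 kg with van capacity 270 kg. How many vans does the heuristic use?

Sorted descending: 220, 190, 180, 160, 140, 100, 90, 80, 50.
  220 → van 1 (new)  [load 220/270]
  190 → van 2 (new)  [load 190/270]
  180 → van 3 (new)  [load 180/270]
  160 → van 4 (new)  [load 160/270]
  140 → van 5 (new)  [load 140/270]
  100 → van 4  [load 260/270]
  90 → van 3  [load 270/270]
  80 → van 2  [load 270/270]
  50 → van 1  [load 270/270]
5 vans opened.

5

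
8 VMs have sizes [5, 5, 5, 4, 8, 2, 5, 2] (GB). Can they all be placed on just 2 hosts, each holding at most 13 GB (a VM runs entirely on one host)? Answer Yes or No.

Total = 36 GB; ⌈36/13⌉ = 3.
At least 3 hosts are required, but only 2 are allowed.

No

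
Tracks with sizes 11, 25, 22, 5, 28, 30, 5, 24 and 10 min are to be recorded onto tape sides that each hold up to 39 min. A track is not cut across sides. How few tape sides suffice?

5

Total = 30 + 28 + 25 + 24 + 22 + 11 + 10 + 5 + 5 = 160 min.
Lower bound: ⌈160/39⌉ = 5 tape sides.
A packing using 5 tape sides:
  side 1: 30 + 5 = 35
  side 2: 28 + 11 = 39
  side 3: 25 + 10 = 35
  side 4: 24 + 5 = 29
  side 5: 22 = 22
This matches the lower bound, so 5 is optimal.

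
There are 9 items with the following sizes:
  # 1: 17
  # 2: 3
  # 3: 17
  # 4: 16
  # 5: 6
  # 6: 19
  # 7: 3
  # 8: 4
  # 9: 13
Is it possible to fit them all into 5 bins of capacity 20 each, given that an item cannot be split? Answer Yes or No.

Yes

A valid assignment using 5 bins:
  bin 1: 19 = 19
  bin 2: 17 + 3 = 20
  bin 3: 17 + 3 = 20
  bin 4: 16 + 4 = 20
  bin 5: 13 + 6 = 19
Every load is within 20, so 5 bins suffice.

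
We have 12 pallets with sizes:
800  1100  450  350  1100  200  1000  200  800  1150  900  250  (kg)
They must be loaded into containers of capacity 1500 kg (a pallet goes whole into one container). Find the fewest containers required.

7

Total = 1150 + 1100 + 1100 + 1000 + 900 + 800 + 800 + 450 + 350 + 250 + 200 + 200 = 8300 kg.
Lower bound: ⌈8300/1500⌉ = 6 containers.
Also, 7 pallets each exceed 750 kg, and no two of those can share a container, so at least 7 containers are needed.
A packing using 7 containers:
  container 1: 1150 + 350 = 1500
  container 2: 1100 + 250 = 1350
  container 3: 1100 + 200 + 200 = 1500
  container 4: 1000 + 450 = 1450
  container 5: 900 = 900
  container 6: 800 = 800
  container 7: 800 = 800
This matches the lower bound, so 7 is optimal.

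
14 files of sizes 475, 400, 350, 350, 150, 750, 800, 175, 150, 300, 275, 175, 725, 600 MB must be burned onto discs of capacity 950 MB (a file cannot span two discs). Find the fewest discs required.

Total = 800 + 750 + 725 + 600 + 475 + 400 + 350 + 350 + 300 + 275 + 175 + 175 + 150 + 150 = 5675 MB.
Lower bound: ⌈5675/950⌉ = 6 discs.
A packing using 7 discs:
  disc 1: 800 + 150 = 950
  disc 2: 750 + 175 = 925
  disc 3: 725 + 175 = 900
  disc 4: 600 + 350 = 950
  disc 5: 475 + 400 = 875
  disc 6: 350 + 300 + 275 = 925
  disc 7: 150 = 150
No arrangement into 6 discs stays within capacity, so 7 is optimal.

7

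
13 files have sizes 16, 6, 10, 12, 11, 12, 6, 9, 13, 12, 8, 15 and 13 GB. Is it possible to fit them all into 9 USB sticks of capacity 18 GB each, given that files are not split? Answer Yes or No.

No

Total = 143 GB; ⌈143/18⌉ = 8.
9 files each exceed half the capacity and cannot share a USB stick, forcing at least 9 USB sticks.
The bound of 9 does not rule out 9, but exhaustive search shows no assignment into 9 USB sticks of capacity 18 GB exists — the minimum is 10.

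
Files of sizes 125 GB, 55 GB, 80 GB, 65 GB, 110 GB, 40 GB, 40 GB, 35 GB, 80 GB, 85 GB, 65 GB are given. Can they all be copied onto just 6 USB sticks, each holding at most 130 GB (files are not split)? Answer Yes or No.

No

Total = 780 GB; ⌈780/130⌉ = 6.
The bound of 6 does not rule out 6, but exhaustive search shows no assignment into 6 USB sticks of capacity 130 GB exists — the minimum is 7.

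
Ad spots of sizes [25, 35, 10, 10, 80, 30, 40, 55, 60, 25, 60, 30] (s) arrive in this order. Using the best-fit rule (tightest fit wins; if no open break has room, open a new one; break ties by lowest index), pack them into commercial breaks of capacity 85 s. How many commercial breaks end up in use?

  25 → break 1 (new)  [load 25/85]
  35 → break 1  [load 60/85]
  10 → break 1  [load 70/85]
  10 → break 1  [load 80/85]
  80 → break 2 (new)  [load 80/85]
  30 → break 3 (new)  [load 30/85]
  40 → break 3  [load 70/85]
  55 → break 4 (new)  [load 55/85]
  60 → break 5 (new)  [load 60/85]
  25 → break 5  [load 85/85]
  60 → break 6 (new)  [load 60/85]
  30 → break 4  [load 85/85]
6 commercial breaks opened.

6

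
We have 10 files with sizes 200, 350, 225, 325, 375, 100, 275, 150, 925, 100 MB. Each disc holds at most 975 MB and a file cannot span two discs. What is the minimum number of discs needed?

Total = 925 + 375 + 350 + 325 + 275 + 225 + 200 + 150 + 100 + 100 = 3025 MB.
Lower bound: ⌈3025/975⌉ = 4 discs.
A packing using 4 discs:
  disc 1: 925 = 925
  disc 2: 375 + 350 + 225 = 950
  disc 3: 325 + 275 + 200 + 150 = 950
  disc 4: 100 + 100 = 200
This matches the lower bound, so 4 is optimal.

4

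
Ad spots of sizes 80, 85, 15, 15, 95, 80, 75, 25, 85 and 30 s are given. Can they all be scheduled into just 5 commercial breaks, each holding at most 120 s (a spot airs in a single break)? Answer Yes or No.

Total = 585 s; ⌈585/120⌉ = 5.
6 ad spots each exceed half the capacity and cannot share a break, forcing at least 6 commercial breaks.
At least 6 commercial breaks are required, but only 5 are allowed.

No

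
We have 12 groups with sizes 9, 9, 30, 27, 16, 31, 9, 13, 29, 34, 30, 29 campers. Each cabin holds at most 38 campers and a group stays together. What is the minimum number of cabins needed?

Total = 34 + 31 + 30 + 30 + 29 + 29 + 27 + 16 + 13 + 9 + 9 + 9 = 266 campers.
Lower bound: ⌈266/38⌉ = 7 cabins.
A packing using 8 cabins:
  cabin 1: 34 = 34
  cabin 2: 31 = 31
  cabin 3: 30 = 30
  cabin 4: 30 = 30
  cabin 5: 29 + 9 = 38
  cabin 6: 29 + 9 = 38
  cabin 7: 27 + 9 = 36
  cabin 8: 16 + 13 = 29
No arrangement into 7 cabins stays within capacity, so 8 is optimal.

8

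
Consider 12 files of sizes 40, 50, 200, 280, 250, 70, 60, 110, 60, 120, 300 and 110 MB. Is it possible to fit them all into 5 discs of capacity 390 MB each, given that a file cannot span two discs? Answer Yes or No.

Yes

A valid assignment using 5 discs:
  disc 1: 300 + 70 = 370
  disc 2: 280 + 110 = 390
  disc 3: 250 + 120 = 370
  disc 4: 200 + 110 + 60 = 370
  disc 5: 60 + 50 + 40 = 150
Every load is within 390 MB, so 5 discs suffice.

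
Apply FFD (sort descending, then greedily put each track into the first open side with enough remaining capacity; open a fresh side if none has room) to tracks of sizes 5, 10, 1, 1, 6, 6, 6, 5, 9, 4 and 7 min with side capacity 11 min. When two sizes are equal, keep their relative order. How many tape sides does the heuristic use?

Sorted descending: 10, 9, 7, 6, 6, 6, 5, 5, 4, 1, 1.
  10 → side 1 (new)  [load 10/11]
  9 → side 2 (new)  [load 9/11]
  7 → side 3 (new)  [load 7/11]
  6 → side 4 (new)  [load 6/11]
  6 → side 5 (new)  [load 6/11]
  6 → side 6 (new)  [load 6/11]
  5 → side 4  [load 11/11]
  5 → side 5  [load 11/11]
  4 → side 3  [load 11/11]
  1 → side 1  [load 11/11]
  1 → side 2  [load 10/11]
6 tape sides opened.

6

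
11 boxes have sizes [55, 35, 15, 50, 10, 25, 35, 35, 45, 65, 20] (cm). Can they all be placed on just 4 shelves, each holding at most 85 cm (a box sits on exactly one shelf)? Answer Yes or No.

No

Total = 390 cm; ⌈390/85⌉ = 5.
At least 5 shelves are required, but only 4 are allowed.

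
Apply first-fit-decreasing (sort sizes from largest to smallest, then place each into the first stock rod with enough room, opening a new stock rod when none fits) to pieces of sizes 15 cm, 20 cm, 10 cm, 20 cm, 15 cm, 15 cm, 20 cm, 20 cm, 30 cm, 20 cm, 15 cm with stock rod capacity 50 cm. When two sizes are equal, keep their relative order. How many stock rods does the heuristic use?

5

Sorted descending: 30, 20, 20, 20, 20, 20, 15, 15, 15, 15, 10.
  30 → stock rod 1 (new)  [load 30/50]
  20 → stock rod 1  [load 50/50]
  20 → stock rod 2 (new)  [load 20/50]
  20 → stock rod 2  [load 40/50]
  20 → stock rod 3 (new)  [load 20/50]
  20 → stock rod 3  [load 40/50]
  15 → stock rod 4 (new)  [load 15/50]
  15 → stock rod 4  [load 30/50]
  15 → stock rod 4  [load 45/50]
  15 → stock rod 5 (new)  [load 15/50]
  10 → stock rod 2  [load 50/50]
5 stock rods opened.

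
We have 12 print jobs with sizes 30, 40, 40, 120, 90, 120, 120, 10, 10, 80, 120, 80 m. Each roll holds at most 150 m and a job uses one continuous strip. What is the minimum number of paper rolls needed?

7

Total = 120 + 120 + 120 + 120 + 90 + 80 + 80 + 40 + 40 + 30 + 10 + 10 = 860 m.
Lower bound: ⌈860/150⌉ = 6 paper rolls.
Also, 7 print jobs each exceed 75 m, and no two of those can share a roll, so at least 7 paper rolls are needed.
A packing using 7 paper rolls:
  roll 1: 120 + 30 = 150
  roll 2: 120 + 10 + 10 = 140
  roll 3: 120 = 120
  roll 4: 120 = 120
  roll 5: 90 + 40 = 130
  roll 6: 80 + 40 = 120
  roll 7: 80 = 80
This matches the lower bound, so 7 is optimal.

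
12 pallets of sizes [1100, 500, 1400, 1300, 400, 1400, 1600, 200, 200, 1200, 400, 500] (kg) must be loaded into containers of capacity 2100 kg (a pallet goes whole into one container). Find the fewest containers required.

Total = 1600 + 1400 + 1400 + 1300 + 1200 + 1100 + 500 + 500 + 400 + 400 + 200 + 200 = 10200 kg.
Lower bound: ⌈10200/2100⌉ = 5 containers.
Also, 6 pallets each exceed 1050 kg, and no two of those can share a container, so at least 6 containers are needed.
A packing using 6 containers:
  container 1: 1600 + 500 = 2100
  container 2: 1400 + 500 + 200 = 2100
  container 3: 1400 + 400 + 200 = 2000
  container 4: 1300 + 400 = 1700
  container 5: 1200 = 1200
  container 6: 1100 = 1100
This matches the lower bound, so 6 is optimal.

6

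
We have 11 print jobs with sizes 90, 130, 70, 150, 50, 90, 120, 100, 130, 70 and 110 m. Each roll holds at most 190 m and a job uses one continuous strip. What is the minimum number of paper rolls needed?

Total = 150 + 130 + 130 + 120 + 110 + 100 + 90 + 90 + 70 + 70 + 50 = 1110 m.
Lower bound: ⌈1110/190⌉ = 6 paper rolls.
A packing using 7 paper rolls:
  roll 1: 150 = 150
  roll 2: 130 + 50 = 180
  roll 3: 130 = 130
  roll 4: 120 + 70 = 190
  roll 5: 110 + 70 = 180
  roll 6: 100 + 90 = 190
  roll 7: 90 = 90
No arrangement into 6 paper rolls stays within capacity, so 7 is optimal.

7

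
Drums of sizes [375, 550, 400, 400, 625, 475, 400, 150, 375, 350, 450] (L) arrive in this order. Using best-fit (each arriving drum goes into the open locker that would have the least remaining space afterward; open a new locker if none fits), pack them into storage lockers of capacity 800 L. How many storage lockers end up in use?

  375 → locker 1 (new)  [load 375/800]
  550 → locker 2 (new)  [load 550/800]
  400 → locker 1  [load 775/800]
  400 → locker 3 (new)  [load 400/800]
  625 → locker 4 (new)  [load 625/800]
  475 → locker 5 (new)  [load 475/800]
  400 → locker 3  [load 800/800]
  150 → locker 4  [load 775/800]
  375 → locker 6 (new)  [load 375/800]
  350 → locker 6  [load 725/800]
  450 → locker 7 (new)  [load 450/800]
7 storage lockers opened.

7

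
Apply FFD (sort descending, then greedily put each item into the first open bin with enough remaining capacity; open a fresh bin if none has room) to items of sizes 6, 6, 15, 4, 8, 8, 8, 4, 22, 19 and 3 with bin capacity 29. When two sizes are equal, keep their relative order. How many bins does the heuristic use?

Sorted descending: 22, 19, 15, 8, 8, 8, 6, 6, 4, 4, 3.
  22 → bin 1 (new)  [load 22/29]
  19 → bin 2 (new)  [load 19/29]
  15 → bin 3 (new)  [load 15/29]
  8 → bin 2  [load 27/29]
  8 → bin 3  [load 23/29]
  8 → bin 4 (new)  [load 8/29]
  6 → bin 1  [load 28/29]
  6 → bin 3  [load 29/29]
  4 → bin 4  [load 12/29]
  4 → bin 4  [load 16/29]
  3 → bin 4  [load 19/29]
4 bins opened.

4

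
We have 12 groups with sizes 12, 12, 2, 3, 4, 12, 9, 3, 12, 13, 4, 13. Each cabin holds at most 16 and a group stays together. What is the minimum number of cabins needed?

Total = 13 + 13 + 12 + 12 + 12 + 12 + 9 + 4 + 4 + 3 + 3 + 2 = 99.
Lower bound: ⌈99/16⌉ = 7 cabins.
A packing using 7 cabins:
  cabin 1: 13 + 3 = 16
  cabin 2: 13 + 3 = 16
  cabin 3: 12 + 4 = 16
  cabin 4: 12 + 4 = 16
  cabin 5: 12 + 2 = 14
  cabin 6: 12 = 12
  cabin 7: 9 = 9
This matches the lower bound, so 7 is optimal.

7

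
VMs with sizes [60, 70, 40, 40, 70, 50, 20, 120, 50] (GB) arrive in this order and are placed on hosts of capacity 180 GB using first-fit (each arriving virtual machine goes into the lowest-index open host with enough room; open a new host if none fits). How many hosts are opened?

  60 → host 1 (new)  [load 60/180]
  70 → host 1  [load 130/180]
  40 → host 1  [load 170/180]
  40 → host 2 (new)  [load 40/180]
  70 → host 2  [load 110/180]
  50 → host 2  [load 160/180]
  20 → host 2  [load 180/180]
  120 → host 3 (new)  [load 120/180]
  50 → host 3  [load 170/180]
3 hosts opened.

3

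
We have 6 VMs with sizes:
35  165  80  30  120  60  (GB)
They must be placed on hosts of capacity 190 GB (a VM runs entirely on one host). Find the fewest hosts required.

Total = 165 + 120 + 80 + 60 + 35 + 30 = 490 GB.
Lower bound: ⌈490/190⌉ = 3 hosts.
A packing using 3 hosts:
  host 1: 165 = 165
  host 2: 120 + 60 = 180
  host 3: 80 + 35 + 30 = 145
This matches the lower bound, so 3 is optimal.

3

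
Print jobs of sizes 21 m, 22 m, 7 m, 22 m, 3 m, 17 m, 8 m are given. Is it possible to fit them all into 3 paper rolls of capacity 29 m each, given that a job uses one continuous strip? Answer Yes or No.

No

Total = 100 m; ⌈100/29⌉ = 4.
At least 4 paper rolls are required, but only 3 are allowed.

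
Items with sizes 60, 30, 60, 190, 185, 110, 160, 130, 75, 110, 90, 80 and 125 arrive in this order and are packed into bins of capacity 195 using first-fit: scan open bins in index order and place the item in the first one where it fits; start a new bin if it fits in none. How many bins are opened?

9

  60 → bin 1 (new)  [load 60/195]
  30 → bin 1  [load 90/195]
  60 → bin 1  [load 150/195]
  190 → bin 2 (new)  [load 190/195]
  185 → bin 3 (new)  [load 185/195]
  110 → bin 4 (new)  [load 110/195]
  160 → bin 5 (new)  [load 160/195]
  130 → bin 6 (new)  [load 130/195]
  75 → bin 4  [load 185/195]
  110 → bin 7 (new)  [load 110/195]
  90 → bin 8 (new)  [load 90/195]
  80 → bin 7  [load 190/195]
  125 → bin 9 (new)  [load 125/195]
9 bins opened.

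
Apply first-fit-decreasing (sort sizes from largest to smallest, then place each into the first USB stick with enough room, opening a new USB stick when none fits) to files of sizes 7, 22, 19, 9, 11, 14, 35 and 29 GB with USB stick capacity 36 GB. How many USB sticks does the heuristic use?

5

Sorted descending: 35, 29, 22, 19, 14, 11, 9, 7.
  35 → USB stick 1 (new)  [load 35/36]
  29 → USB stick 2 (new)  [load 29/36]
  22 → USB stick 3 (new)  [load 22/36]
  19 → USB stick 4 (new)  [load 19/36]
  14 → USB stick 3  [load 36/36]
  11 → USB stick 4  [load 30/36]
  9 → USB stick 5 (new)  [load 9/36]
  7 → USB stick 2  [load 36/36]
5 USB sticks opened.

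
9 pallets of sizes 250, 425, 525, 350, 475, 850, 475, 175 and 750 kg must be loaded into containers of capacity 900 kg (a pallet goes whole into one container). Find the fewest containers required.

5

Total = 850 + 750 + 525 + 475 + 475 + 425 + 350 + 250 + 175 = 4275 kg.
Lower bound: ⌈4275/900⌉ = 5 containers.
A packing using 5 containers:
  container 1: 850 = 850
  container 2: 750 = 750
  container 3: 525 + 350 = 875
  container 4: 475 + 425 = 900
  container 5: 475 + 250 + 175 = 900
This matches the lower bound, so 5 is optimal.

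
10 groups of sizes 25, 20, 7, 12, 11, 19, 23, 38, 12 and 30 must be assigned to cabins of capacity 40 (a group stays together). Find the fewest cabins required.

6

Total = 38 + 30 + 25 + 23 + 20 + 19 + 12 + 12 + 11 + 7 = 197.
Lower bound: ⌈197/40⌉ = 5 cabins.
A packing using 6 cabins:
  cabin 1: 38 = 38
  cabin 2: 30 + 7 = 37
  cabin 3: 25 + 12 = 37
  cabin 4: 23 + 12 = 35
  cabin 5: 20 + 19 = 39
  cabin 6: 11 = 11
No arrangement into 5 cabins stays within capacity, so 6 is optimal.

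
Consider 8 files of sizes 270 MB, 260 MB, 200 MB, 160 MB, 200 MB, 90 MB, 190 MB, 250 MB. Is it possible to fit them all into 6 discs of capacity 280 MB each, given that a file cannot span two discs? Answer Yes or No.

Total = 1620 MB; ⌈1620/280⌉ = 6.
7 files each exceed half the capacity and cannot share a disc, forcing at least 7 discs.
At least 7 discs are required, but only 6 are allowed.

No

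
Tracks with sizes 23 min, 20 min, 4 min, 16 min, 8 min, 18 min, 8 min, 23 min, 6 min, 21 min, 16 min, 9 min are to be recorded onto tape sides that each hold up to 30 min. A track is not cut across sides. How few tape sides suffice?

7

Total = 23 + 23 + 21 + 20 + 18 + 16 + 16 + 9 + 8 + 8 + 6 + 4 = 172 min.
Lower bound: ⌈172/30⌉ = 6 tape sides.
Also, 7 tracks each exceed 15 min, and no two of those can share a side, so at least 7 tape sides are needed.
A packing using 7 tape sides:
  side 1: 23 + 6 = 29
  side 2: 23 + 4 = 27
  side 3: 21 + 9 = 30
  side 4: 20 + 8 = 28
  side 5: 18 + 8 = 26
  side 6: 16 = 16
  side 7: 16 = 16
This matches the lower bound, so 7 is optimal.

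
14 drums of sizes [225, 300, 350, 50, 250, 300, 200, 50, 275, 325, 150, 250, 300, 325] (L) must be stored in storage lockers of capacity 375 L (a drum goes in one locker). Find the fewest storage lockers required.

Total = 350 + 325 + 325 + 300 + 300 + 300 + 275 + 250 + 250 + 225 + 200 + 150 + 50 + 50 = 3350 L.
Lower bound: ⌈3350/375⌉ = 9 storage lockers.
Also, 11 drums each exceed 375/2 L, and no two of those can share a locker, so at least 11 storage lockers are needed.
A packing using 11 storage lockers:
  locker 1: 350 = 350
  locker 2: 325 + 50 = 375
  locker 3: 325 + 50 = 375
  locker 4: 300 = 300
  locker 5: 300 = 300
  locker 6: 300 = 300
  locker 7: 275 = 275
  locker 8: 250 = 250
  locker 9: 250 = 250
  locker 10: 225 + 150 = 375
  locker 11: 200 = 200
This matches the lower bound, so 11 is optimal.

11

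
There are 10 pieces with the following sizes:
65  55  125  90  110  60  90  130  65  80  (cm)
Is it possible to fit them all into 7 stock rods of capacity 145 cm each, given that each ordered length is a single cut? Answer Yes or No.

A valid assignment using 7 stock rods:
  stock rod 1: 130 = 130
  stock rod 2: 125 = 125
  stock rod 3: 110 = 110
  stock rod 4: 90 + 55 = 145
  stock rod 5: 90 = 90
  stock rod 6: 80 + 65 = 145
  stock rod 7: 65 + 60 = 125
Every load is within 145 cm, so 7 stock rods suffice.

Yes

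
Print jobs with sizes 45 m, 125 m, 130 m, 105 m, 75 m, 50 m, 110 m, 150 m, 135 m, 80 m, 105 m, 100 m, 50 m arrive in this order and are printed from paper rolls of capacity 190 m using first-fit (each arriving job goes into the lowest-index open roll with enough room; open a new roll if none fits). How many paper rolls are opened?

8

  45 → roll 1 (new)  [load 45/190]
  125 → roll 1  [load 170/190]
  130 → roll 2 (new)  [load 130/190]
  105 → roll 3 (new)  [load 105/190]
  75 → roll 3  [load 180/190]
  50 → roll 2  [load 180/190]
  110 → roll 4 (new)  [load 110/190]
  150 → roll 5 (new)  [load 150/190]
  135 → roll 6 (new)  [load 135/190]
  80 → roll 4  [load 190/190]
  105 → roll 7 (new)  [load 105/190]
  100 → roll 8 (new)  [load 100/190]
  50 → roll 6  [load 185/190]
8 paper rolls opened.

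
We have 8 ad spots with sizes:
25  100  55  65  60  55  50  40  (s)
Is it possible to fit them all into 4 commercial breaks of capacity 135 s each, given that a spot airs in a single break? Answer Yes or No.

Yes

A valid assignment using 4 commercial breaks:
  break 1: 100 + 25 = 125
  break 2: 65 + 60 = 125
  break 3: 55 + 55 = 110
  break 4: 50 + 40 = 90
Every load is within 135 s, so 4 commercial breaks suffice.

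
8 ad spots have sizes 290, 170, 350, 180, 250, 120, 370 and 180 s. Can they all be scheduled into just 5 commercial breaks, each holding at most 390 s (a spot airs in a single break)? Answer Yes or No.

No

Total = 1910 s; ⌈1910/390⌉ = 5.
The bound of 5 does not rule out 5, but exhaustive search shows no assignment into 5 commercial breaks of capacity 390 s exists — the minimum is 6.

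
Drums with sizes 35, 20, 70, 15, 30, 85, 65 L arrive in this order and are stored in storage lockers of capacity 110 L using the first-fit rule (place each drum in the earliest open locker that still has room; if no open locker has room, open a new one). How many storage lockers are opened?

4

  35 → locker 1 (new)  [load 35/110]
  20 → locker 1  [load 55/110]
  70 → locker 2 (new)  [load 70/110]
  15 → locker 1  [load 70/110]
  30 → locker 1  [load 100/110]
  85 → locker 3 (new)  [load 85/110]
  65 → locker 4 (new)  [load 65/110]
4 storage lockers opened.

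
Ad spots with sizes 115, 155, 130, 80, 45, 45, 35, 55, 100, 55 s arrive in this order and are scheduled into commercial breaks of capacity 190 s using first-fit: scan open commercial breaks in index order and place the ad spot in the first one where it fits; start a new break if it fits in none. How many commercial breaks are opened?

5

  115 → break 1 (new)  [load 115/190]
  155 → break 2 (new)  [load 155/190]
  130 → break 3 (new)  [load 130/190]
  80 → break 4 (new)  [load 80/190]
  45 → break 1  [load 160/190]
  45 → break 3  [load 175/190]
  35 → break 2  [load 190/190]
  55 → break 4  [load 135/190]
  100 → break 5 (new)  [load 100/190]
  55 → break 4  [load 190/190]
5 commercial breaks opened.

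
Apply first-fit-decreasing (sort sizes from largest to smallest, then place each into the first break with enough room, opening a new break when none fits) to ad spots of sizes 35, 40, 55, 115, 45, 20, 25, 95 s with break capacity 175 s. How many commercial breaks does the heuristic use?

Sorted descending: 115, 95, 55, 45, 40, 35, 25, 20.
  115 → break 1 (new)  [load 115/175]
  95 → break 2 (new)  [load 95/175]
  55 → break 1  [load 170/175]
  45 → break 2  [load 140/175]
  40 → break 3 (new)  [load 40/175]
  35 → break 2  [load 175/175]
  25 → break 3  [load 65/175]
  20 → break 3  [load 85/175]
3 commercial breaks opened.

3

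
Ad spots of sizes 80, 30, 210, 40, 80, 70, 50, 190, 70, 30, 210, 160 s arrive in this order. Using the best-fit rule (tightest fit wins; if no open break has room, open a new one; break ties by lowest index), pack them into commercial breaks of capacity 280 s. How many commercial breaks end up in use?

5

  80 → break 1 (new)  [load 80/280]
  30 → break 1  [load 110/280]
  210 → break 2 (new)  [load 210/280]
  40 → break 2  [load 250/280]
  80 → break 1  [load 190/280]
  70 → break 1  [load 260/280]
  50 → break 3 (new)  [load 50/280]
  190 → break 3  [load 240/280]
  70 → break 4 (new)  [load 70/280]
  30 → break 2  [load 280/280]
  210 → break 4  [load 280/280]
  160 → break 5 (new)  [load 160/280]
5 commercial breaks opened.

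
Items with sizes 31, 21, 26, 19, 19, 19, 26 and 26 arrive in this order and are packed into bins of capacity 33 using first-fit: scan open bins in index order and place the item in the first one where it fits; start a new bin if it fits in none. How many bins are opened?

  31 → bin 1 (new)  [load 31/33]
  21 → bin 2 (new)  [load 21/33]
  26 → bin 3 (new)  [load 26/33]
  19 → bin 4 (new)  [load 19/33]
  19 → bin 5 (new)  [load 19/33]
  19 → bin 6 (new)  [load 19/33]
  26 → bin 7 (new)  [load 26/33]
  26 → bin 8 (new)  [load 26/33]
8 bins opened.

8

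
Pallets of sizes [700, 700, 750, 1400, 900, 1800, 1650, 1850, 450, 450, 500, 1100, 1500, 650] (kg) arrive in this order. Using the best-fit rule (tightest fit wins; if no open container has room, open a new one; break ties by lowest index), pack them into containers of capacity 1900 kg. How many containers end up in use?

9

  700 → container 1 (new)  [load 700/1900]
  700 → container 1  [load 1400/1900]
  750 → container 2 (new)  [load 750/1900]
  1400 → container 3 (new)  [load 1400/1900]
  900 → container 2  [load 1650/1900]
  1800 → container 4 (new)  [load 1800/1900]
  1650 → container 5 (new)  [load 1650/1900]
  1850 → container 6 (new)  [load 1850/1900]
  450 → container 1  [load 1850/1900]
  450 → container 3  [load 1850/1900]
  500 → container 7 (new)  [load 500/1900]
  1100 → container 7  [load 1600/1900]
  1500 → container 8 (new)  [load 1500/1900]
  650 → container 9 (new)  [load 650/1900]
9 containers opened.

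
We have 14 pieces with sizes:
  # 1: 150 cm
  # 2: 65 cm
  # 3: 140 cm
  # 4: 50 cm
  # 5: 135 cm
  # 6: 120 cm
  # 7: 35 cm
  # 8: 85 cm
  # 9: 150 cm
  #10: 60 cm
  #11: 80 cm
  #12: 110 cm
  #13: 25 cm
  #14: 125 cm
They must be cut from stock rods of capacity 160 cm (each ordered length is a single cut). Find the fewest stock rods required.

9

Total = 150 + 150 + 140 + 135 + 125 + 120 + 110 + 85 + 80 + 65 + 60 + 50 + 35 + 25 = 1330 cm.
Lower bound: ⌈1330/160⌉ = 9 stock rods.
A packing using 9 stock rods:
  stock rod 1: 150 = 150
  stock rod 2: 150 = 150
  stock rod 3: 140 = 140
  stock rod 4: 135 + 25 = 160
  stock rod 5: 125 + 35 = 160
  stock rod 6: 120 = 120
  stock rod 7: 110 + 50 = 160
  stock rod 8: 85 + 65 = 150
  stock rod 9: 80 + 60 = 140
This matches the lower bound, so 9 is optimal.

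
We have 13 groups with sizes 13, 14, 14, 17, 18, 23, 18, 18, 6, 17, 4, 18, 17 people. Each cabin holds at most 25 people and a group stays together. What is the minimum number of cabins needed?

11

Total = 23 + 18 + 18 + 18 + 18 + 17 + 17 + 17 + 14 + 14 + 13 + 6 + 4 = 197 people.
Lower bound: ⌈197/25⌉ = 8 cabins.
Also, 11 groups each exceed 25/2 people, and no two of those can share a cabin, so at least 11 cabins are needed.
A packing using 11 cabins:
  cabin 1: 23 = 23
  cabin 2: 18 + 6 = 24
  cabin 3: 18 + 4 = 22
  cabin 4: 18 = 18
  cabin 5: 18 = 18
  cabin 6: 17 = 17
  cabin 7: 17 = 17
  cabin 8: 17 = 17
  cabin 9: 14 = 14
  cabin 10: 14 = 14
  cabin 11: 13 = 13
This matches the lower bound, so 11 is optimal.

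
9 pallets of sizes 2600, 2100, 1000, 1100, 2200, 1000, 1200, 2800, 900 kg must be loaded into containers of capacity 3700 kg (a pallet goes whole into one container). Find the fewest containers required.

5

Total = 2800 + 2600 + 2200 + 2100 + 1200 + 1100 + 1000 + 1000 + 900 = 14900 kg.
Lower bound: ⌈14900/3700⌉ = 5 containers.
A packing using 5 containers:
  container 1: 2800 + 900 = 3700
  container 2: 2600 + 1100 = 3700
  container 3: 2200 + 1200 = 3400
  container 4: 2100 + 1000 = 3100
  container 5: 1000 = 1000
This matches the lower bound, so 5 is optimal.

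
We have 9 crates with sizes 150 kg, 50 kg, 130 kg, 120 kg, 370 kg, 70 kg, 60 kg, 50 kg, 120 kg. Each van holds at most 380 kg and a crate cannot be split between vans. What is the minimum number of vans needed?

Total = 370 + 150 + 130 + 120 + 120 + 70 + 60 + 50 + 50 = 1120 kg.
Lower bound: ⌈1120/380⌉ = 3 vans.
A packing using 3 vans:
  van 1: 370 = 370
  van 2: 150 + 130 + 50 + 50 = 380
  van 3: 120 + 120 + 70 + 60 = 370
This matches the lower bound, so 3 is optimal.

3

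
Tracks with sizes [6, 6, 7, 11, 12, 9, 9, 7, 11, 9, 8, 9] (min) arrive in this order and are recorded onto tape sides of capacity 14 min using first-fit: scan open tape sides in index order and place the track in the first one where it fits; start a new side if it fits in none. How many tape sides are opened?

  6 → side 1 (new)  [load 6/14]
  6 → side 1  [load 12/14]
  7 → side 2 (new)  [load 7/14]
  11 → side 3 (new)  [load 11/14]
  12 → side 4 (new)  [load 12/14]
  9 → side 5 (new)  [load 9/14]
  9 → side 6 (new)  [load 9/14]
  7 → side 2  [load 14/14]
  11 → side 7 (new)  [load 11/14]
  9 → side 8 (new)  [load 9/14]
  8 → side 9 (new)  [load 8/14]
  9 → side 10 (new)  [load 9/14]
10 tape sides opened.

10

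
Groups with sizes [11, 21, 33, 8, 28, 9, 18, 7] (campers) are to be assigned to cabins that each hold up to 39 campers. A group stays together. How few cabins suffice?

Total = 33 + 28 + 21 + 18 + 11 + 9 + 8 + 7 = 135 campers.
Lower bound: ⌈135/39⌉ = 4 cabins.
A packing using 4 cabins:
  cabin 1: 33 = 33
  cabin 2: 28 + 11 = 39
  cabin 3: 21 + 18 = 39
  cabin 4: 9 + 8 + 7 = 24
This matches the lower bound, so 4 is optimal.

4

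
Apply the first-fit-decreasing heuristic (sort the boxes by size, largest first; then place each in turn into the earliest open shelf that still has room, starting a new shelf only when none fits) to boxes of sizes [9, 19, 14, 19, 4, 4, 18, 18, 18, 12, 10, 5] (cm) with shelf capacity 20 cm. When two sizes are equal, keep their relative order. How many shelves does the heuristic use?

8

Sorted descending: 19, 19, 18, 18, 18, 14, 12, 10, 9, 5, 4, 4.
  19 → shelf 1 (new)  [load 19/20]
  19 → shelf 2 (new)  [load 19/20]
  18 → shelf 3 (new)  [load 18/20]
  18 → shelf 4 (new)  [load 18/20]
  18 → shelf 5 (new)  [load 18/20]
  14 → shelf 6 (new)  [load 14/20]
  12 → shelf 7 (new)  [load 12/20]
  10 → shelf 8 (new)  [load 10/20]
  9 → shelf 8  [load 19/20]
  5 → shelf 6  [load 19/20]
  4 → shelf 7  [load 16/20]
  4 → shelf 7  [load 20/20]
8 shelves opened.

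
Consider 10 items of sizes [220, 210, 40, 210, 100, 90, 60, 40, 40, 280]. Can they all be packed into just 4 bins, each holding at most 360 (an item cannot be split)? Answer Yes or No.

A valid assignment using 4 bins:
  bin 1: 280 + 60 = 340
  bin 2: 220 + 100 + 40 = 360
  bin 3: 210 + 90 + 40 = 340
  bin 4: 210 + 40 = 250
Every load is within 360, so 4 bins suffice.

Yes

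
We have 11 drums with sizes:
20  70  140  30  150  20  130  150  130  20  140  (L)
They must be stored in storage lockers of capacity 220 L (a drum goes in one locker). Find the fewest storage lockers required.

Total = 150 + 150 + 140 + 140 + 130 + 130 + 70 + 30 + 20 + 20 + 20 = 1000 L.
Lower bound: ⌈1000/220⌉ = 5 storage lockers.
Also, 6 drums each exceed 110 L, and no two of those can share a locker, so at least 6 storage lockers are needed.
A packing using 6 storage lockers:
  locker 1: 150 + 70 = 220
  locker 2: 150 + 30 + 20 + 20 = 220
  locker 3: 140 + 20 = 160
  locker 4: 140 = 140
  locker 5: 130 = 130
  locker 6: 130 = 130
This matches the lower bound, so 6 is optimal.

6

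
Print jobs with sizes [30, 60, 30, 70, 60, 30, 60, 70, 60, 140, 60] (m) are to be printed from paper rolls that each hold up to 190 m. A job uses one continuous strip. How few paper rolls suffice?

Total = 140 + 70 + 70 + 60 + 60 + 60 + 60 + 60 + 30 + 30 + 30 = 670 m.
Lower bound: ⌈670/190⌉ = 4 paper rolls.
A packing using 4 paper rolls:
  roll 1: 140 + 30 = 170
  roll 2: 70 + 70 + 30 = 170
  roll 3: 60 + 60 + 60 = 180
  roll 4: 60 + 60 + 30 = 150
This matches the lower bound, so 4 is optimal.

4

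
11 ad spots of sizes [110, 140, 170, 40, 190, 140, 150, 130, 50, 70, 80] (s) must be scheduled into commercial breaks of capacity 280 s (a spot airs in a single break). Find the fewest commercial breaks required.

Total = 190 + 170 + 150 + 140 + 140 + 130 + 110 + 80 + 70 + 50 + 40 = 1270 s.
Lower bound: ⌈1270/280⌉ = 5 commercial breaks.
A packing using 5 commercial breaks:
  break 1: 190 + 80 = 270
  break 2: 170 + 110 = 280
  break 3: 150 + 130 = 280
  break 4: 140 + 140 = 280
  break 5: 70 + 50 + 40 = 160
This matches the lower bound, so 5 is optimal.

5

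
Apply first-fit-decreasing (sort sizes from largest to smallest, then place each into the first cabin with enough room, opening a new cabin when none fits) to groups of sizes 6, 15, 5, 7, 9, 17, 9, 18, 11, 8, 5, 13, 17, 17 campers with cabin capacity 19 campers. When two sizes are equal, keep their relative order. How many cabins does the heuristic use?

9

Sorted descending: 18, 17, 17, 17, 15, 13, 11, 9, 9, 8, 7, 6, 5, 5.
  18 → cabin 1 (new)  [load 18/19]
  17 → cabin 2 (new)  [load 17/19]
  17 → cabin 3 (new)  [load 17/19]
  17 → cabin 4 (new)  [load 17/19]
  15 → cabin 5 (new)  [load 15/19]
  13 → cabin 6 (new)  [load 13/19]
  11 → cabin 7 (new)  [load 11/19]
  9 → cabin 8 (new)  [load 9/19]
  9 → cabin 8  [load 18/19]
  8 → cabin 7  [load 19/19]
  7 → cabin 9 (new)  [load 7/19]
  6 → cabin 6  [load 19/19]
  5 → cabin 9  [load 12/19]
  5 → cabin 9  [load 17/19]
9 cabins opened.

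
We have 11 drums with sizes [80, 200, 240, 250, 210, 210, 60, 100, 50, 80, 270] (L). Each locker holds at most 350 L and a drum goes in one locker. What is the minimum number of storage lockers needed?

6

Total = 270 + 250 + 240 + 210 + 210 + 200 + 100 + 80 + 80 + 60 + 50 = 1750 L.
Lower bound: ⌈1750/350⌉ = 5 storage lockers.
Also, 6 drums each exceed 175 L, and no two of those can share a locker, so at least 6 storage lockers are needed.
A packing using 6 storage lockers:
  locker 1: 270 + 80 = 350
  locker 2: 250 + 100 = 350
  locker 3: 240 + 80 = 320
  locker 4: 210 + 60 + 50 = 320
  locker 5: 210 = 210
  locker 6: 200 = 200
This matches the lower bound, so 6 is optimal.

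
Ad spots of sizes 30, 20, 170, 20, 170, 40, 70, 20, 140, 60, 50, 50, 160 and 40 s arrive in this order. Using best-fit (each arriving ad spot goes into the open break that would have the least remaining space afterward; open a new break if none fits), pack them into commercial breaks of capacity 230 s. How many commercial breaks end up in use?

  30 → break 1 (new)  [load 30/230]
  20 → break 1  [load 50/230]
  170 → break 1  [load 220/230]
  20 → break 2 (new)  [load 20/230]
  170 → break 2  [load 190/230]
  40 → break 2  [load 230/230]
  70 → break 3 (new)  [load 70/230]
  20 → break 3  [load 90/230]
  140 → break 3  [load 230/230]
  60 → break 4 (new)  [load 60/230]
  50 → break 4  [load 110/230]
  50 → break 4  [load 160/230]
  160 → break 5 (new)  [load 160/230]
  40 → break 4  [load 200/230]
5 commercial breaks opened.

5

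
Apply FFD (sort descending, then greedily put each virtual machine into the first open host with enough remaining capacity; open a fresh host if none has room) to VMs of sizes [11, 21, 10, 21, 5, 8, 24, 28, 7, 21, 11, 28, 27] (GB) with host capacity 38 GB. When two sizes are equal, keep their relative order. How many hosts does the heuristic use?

7

Sorted descending: 28, 28, 27, 24, 21, 21, 21, 11, 11, 10, 8, 7, 5.
  28 → host 1 (new)  [load 28/38]
  28 → host 2 (new)  [load 28/38]
  27 → host 3 (new)  [load 27/38]
  24 → host 4 (new)  [load 24/38]
  21 → host 5 (new)  [load 21/38]
  21 → host 6 (new)  [load 21/38]
  21 → host 7 (new)  [load 21/38]
  11 → host 3  [load 38/38]
  11 → host 4  [load 35/38]
  10 → host 1  [load 38/38]
  8 → host 2  [load 36/38]
  7 → host 5  [load 28/38]
  5 → host 5  [load 33/38]
7 hosts opened.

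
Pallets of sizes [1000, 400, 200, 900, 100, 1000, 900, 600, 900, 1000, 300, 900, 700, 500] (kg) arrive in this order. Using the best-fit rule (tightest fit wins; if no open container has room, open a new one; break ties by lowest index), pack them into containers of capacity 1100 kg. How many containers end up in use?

10

  1000 → container 1 (new)  [load 1000/1100]
  400 → container 2 (new)  [load 400/1100]
  200 → container 2  [load 600/1100]
  900 → container 3 (new)  [load 900/1100]
  100 → container 1  [load 1100/1100]
  1000 → container 4 (new)  [load 1000/1100]
  900 → container 5 (new)  [load 900/1100]
  600 → container 6 (new)  [load 600/1100]
  900 → container 7 (new)  [load 900/1100]
  1000 → container 8 (new)  [load 1000/1100]
  300 → container 2  [load 900/1100]
  900 → container 9 (new)  [load 900/1100]
  700 → container 10 (new)  [load 700/1100]
  500 → container 6  [load 1100/1100]
10 containers opened.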